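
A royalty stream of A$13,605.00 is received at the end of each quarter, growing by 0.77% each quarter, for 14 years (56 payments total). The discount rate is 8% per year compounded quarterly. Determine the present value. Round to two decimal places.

A$545,392.73

Periodic rate r = 0.08/4 per quarter; n is counted in quarters.
Growing ordinary annuity: PV = PMT₁ × [1 − ((1+g)/(1+r))^n] / (r − g) = 13,605 × [1 − ((1+0.0077)/(1+r))^56] / (r − 0.0077) = A$545,392.73.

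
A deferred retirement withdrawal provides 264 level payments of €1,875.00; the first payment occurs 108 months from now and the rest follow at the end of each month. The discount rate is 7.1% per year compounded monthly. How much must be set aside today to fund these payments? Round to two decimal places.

€133,057.95

Ordinary annuity of 264 payments, first payment at period 108.
Periodic rate r = 0.071/12 per month; n is counted in months.
The ordinary-annuity PV formula values the stream one period before the first payment (period 107); discount that back 107 periods:
PV₀ = 1,875 × [1 − (1+r)^−264] / r × (1+r)^−107 = €133,057.95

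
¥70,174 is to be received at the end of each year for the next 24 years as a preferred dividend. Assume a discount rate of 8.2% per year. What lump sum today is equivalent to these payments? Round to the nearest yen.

¥726,686

This is an ordinary annuity: 24 payments of ¥70,174 at the end of each year.
Periodic rate r = 0.082 per year.
PV = PMT × [(1 − (1+r)^−n)/r] = 70,174 × [1 − (1+r)^−24] / r = ¥726,686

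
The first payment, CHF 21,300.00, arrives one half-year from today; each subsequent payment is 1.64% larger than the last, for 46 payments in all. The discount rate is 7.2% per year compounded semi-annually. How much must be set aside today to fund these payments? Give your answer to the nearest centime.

CHF 635,347.77

Periodic rate r = 0.072/2 per half-year; n is counted in half-years.
Growing ordinary annuity: PV = PMT₁ × [1 − ((1+g)/(1+r))^n] / (r − g) = 21,300 × [1 − ((1+0.0164)/(1+r))^46] / (r − 0.0164) = CHF 635,347.77.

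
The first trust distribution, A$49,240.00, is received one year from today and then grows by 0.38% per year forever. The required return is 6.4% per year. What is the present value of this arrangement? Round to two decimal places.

A$817,940.20

Periodic rate r = 0.064 per year.
Growing perpetuity (Gordon): PV = PMT₁ / (r − g) = 49,240 / (r − 0.0038) = A$817,940.20.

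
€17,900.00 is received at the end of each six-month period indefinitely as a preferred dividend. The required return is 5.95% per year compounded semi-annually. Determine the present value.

Periodic rate r = 0.0595/2 per half-year.
Level perpetuity: PV = PMT / r = 17,900 / (0.0595/2) = €601,680.67.

€601,680.67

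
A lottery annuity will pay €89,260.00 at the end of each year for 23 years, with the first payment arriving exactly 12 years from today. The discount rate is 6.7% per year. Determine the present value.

Ordinary annuity of 23 payments, first payment at period 12.
Periodic rate r = 0.067 per year.
The ordinary-annuity PV formula values the stream one period before the first payment (period 11); discount that back 11 periods:
PV₀ = 89,260 × [1 − (1+r)^−23] / r × (1+r)^−11 = €505,900.10

€505,900.10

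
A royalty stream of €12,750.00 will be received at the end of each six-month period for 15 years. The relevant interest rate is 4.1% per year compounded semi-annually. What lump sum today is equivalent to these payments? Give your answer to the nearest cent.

This is an ordinary annuity: 30 payments of €12,750.00 at the end of each six-month period.
Periodic rate r = 0.041/2 per half-year; n is counted in half-years.
PV = PMT × [(1 − (1+r)^−n)/r] = 12,750 × [1 − (1+r)^−30] / r = €283,601.32

€283,601.32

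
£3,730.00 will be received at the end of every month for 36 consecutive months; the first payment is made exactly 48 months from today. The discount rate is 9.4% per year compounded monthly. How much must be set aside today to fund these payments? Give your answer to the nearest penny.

£80,812.04

Ordinary annuity of 36 payments, first payment at period 48.
Periodic rate r = 0.094/12 per month; n is counted in months.
The ordinary-annuity PV formula values the stream one period before the first payment (period 47); discount that back 47 periods:
PV₀ = 3,730 × [1 − (1+r)^−36] / r × (1+r)^−47 = £80,812.04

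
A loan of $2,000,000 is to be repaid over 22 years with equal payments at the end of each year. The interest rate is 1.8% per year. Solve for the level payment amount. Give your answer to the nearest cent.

$110,899.26

Level ordinary annuity; solve PV = PMT × [(1 − (1+r)^−n)/r] for PMT.
Periodic rate r = 0.018 per year.
With n = 22: PMT = 2,000,000 / ([(1 − (1+r)^−n)/r]) = $110,899.26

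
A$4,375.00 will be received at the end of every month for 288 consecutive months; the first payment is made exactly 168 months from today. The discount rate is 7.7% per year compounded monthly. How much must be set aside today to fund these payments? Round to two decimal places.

A$197,167.14

Ordinary annuity of 288 payments, first payment at period 168.
Periodic rate r = 0.077/12 per month; n is counted in months.
The ordinary-annuity PV formula values the stream one period before the first payment (period 167); discount that back 167 periods:
PV₀ = 4,375 × [1 − (1+r)^−288] / r × (1+r)^−167 = A$197,167.14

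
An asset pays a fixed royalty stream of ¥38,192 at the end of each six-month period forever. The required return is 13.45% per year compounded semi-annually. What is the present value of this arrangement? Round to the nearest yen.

¥567,911

Periodic rate r = 0.1345/2 per half-year.
Level perpetuity: PV = PMT / r = 38,192 / (0.1345/2) = ¥567,911.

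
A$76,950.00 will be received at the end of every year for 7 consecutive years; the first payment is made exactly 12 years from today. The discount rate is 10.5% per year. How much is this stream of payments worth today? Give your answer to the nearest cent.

Ordinary annuity of 7 payments, first payment at period 12.
Periodic rate r = 0.105 per year.
The ordinary-annuity PV formula values the stream one period before the first payment (period 11); discount that back 11 periods:
PV₀ = 76,950 × [1 − (1+r)^−7] / r × (1+r)^−11 = A$122,884.14

A$122,884.14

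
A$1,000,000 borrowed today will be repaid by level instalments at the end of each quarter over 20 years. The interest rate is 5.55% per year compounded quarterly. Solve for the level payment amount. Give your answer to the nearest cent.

Level ordinary annuity; solve PV = PMT × [(1 − (1+r)^−n)/r] for PMT.
Periodic rate r = 0.0555/4 per quarter; n is counted in quarters.
With n = 80: PMT = 1,000,000 / ([(1 − (1+r)^−n)/r]) = A$20,773.54

A$20,773.54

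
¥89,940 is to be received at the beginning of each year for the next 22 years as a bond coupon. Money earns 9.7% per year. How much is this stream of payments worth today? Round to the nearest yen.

This is an annuity due: 22 payments of ¥89,940 at the beginning of each year.
Periodic rate r = 0.097 per year.
PV = PMT × [(1 − (1+r)^−n)/r] × (1+r) = 89,940 × [1 − (1+r)^−22] / r × (1+r) = ¥884,465

¥884,465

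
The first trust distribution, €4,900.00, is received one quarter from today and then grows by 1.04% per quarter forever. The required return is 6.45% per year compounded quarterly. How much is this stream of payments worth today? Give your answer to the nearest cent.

Periodic rate r = 0.0645/4 per quarter.
Growing perpetuity (Gordon): PV = PMT₁ / (r − g) = 4,900 / (r − 0.0104) = €855,895.20.

€855,895.20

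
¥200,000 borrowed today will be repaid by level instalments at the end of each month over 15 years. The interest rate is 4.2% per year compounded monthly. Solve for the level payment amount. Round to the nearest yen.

¥1,500

Level ordinary annuity; solve PV = PMT × [(1 − (1+r)^−n)/r] for PMT.
Periodic rate r = 0.042/12 per month; n is counted in months.
With n = 180: PMT = 200,000 / ([(1 − (1+r)^−n)/r]) = ¥1,500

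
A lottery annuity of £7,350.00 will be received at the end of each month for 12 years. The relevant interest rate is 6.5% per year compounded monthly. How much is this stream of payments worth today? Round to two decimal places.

£733,590.71

This is an ordinary annuity: 144 payments of £7,350.00 at the end of each month.
Periodic rate r = 0.065/12 per month; n is counted in months.
PV = PMT × [(1 − (1+r)^−n)/r] = 7,350 × [1 − (1+r)^−144] / r = £733,590.71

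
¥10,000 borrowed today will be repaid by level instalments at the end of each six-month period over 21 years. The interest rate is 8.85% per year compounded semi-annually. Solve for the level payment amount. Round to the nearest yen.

¥528

Level ordinary annuity; solve PV = PMT × [(1 − (1+r)^−n)/r] for PMT.
Periodic rate r = 0.0885/2 per half-year; n is counted in half-years.
With n = 42: PMT = 10,000 / ([(1 − (1+r)^−n)/r]) = ¥528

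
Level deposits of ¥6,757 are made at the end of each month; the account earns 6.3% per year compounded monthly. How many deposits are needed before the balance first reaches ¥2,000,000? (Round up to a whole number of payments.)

180 payments

Periodic rate r = 0.063/12 per month; n is counted in months.
Ordinary annuity FV: 2,000,000 = 6,757 × [((1+r)^n − 1)/r].
(1+r)^n = 1 + 2,000,000 × r / 6,757, so n = ln(1 + 2,000,000·r/6,757) / ln(1+r) = 179.07.
Round up to a whole number of payments: n = 180.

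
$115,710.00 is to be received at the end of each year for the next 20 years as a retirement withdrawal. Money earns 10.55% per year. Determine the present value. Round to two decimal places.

$949,225.80

This is an ordinary annuity: 20 payments of $115,710.00 at the end of each year.
Periodic rate r = 0.1055 per year.
PV = PMT × [(1 − (1+r)^−n)/r] = 115,710 × [1 − (1+r)^−20] / r = $949,225.80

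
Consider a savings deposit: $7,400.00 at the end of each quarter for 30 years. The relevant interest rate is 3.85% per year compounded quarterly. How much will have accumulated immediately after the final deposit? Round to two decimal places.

$1,658,016.34

This is an ordinary annuity: 120 deposits of $7,400.00 at the end of each quarter.
Periodic rate r = 0.0385/4 per quarter; n is counted in quarters.
FV = PMT × [((1+r)^n − 1)/r] = 7,400 × [(1+r)^120 − 1] / r = $1,658,016.34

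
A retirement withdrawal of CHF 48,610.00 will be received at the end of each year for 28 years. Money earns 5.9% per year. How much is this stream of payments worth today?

This is an ordinary annuity: 28 payments of CHF 48,610.00 at the end of each year.
Periodic rate r = 0.059 per year.
PV = PMT × [(1 − (1+r)^−n)/r] = 48,610 × [1 − (1+r)^−28] / r = CHF 658,402.60

CHF 658,402.60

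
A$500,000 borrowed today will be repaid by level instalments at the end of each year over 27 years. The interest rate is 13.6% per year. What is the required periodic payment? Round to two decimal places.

A$70,245.98

Level ordinary annuity; solve PV = PMT × [(1 − (1+r)^−n)/r] for PMT.
Periodic rate r = 0.136 per year.
With n = 27: PMT = 500,000 / ([(1 − (1+r)^−n)/r]) = A$70,245.98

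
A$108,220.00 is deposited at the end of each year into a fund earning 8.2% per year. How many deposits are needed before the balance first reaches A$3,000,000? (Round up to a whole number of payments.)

Periodic rate r = 0.082 per year.
Ordinary annuity FV: 3,000,000 = 108,220 × [((1+r)^n − 1)/r].
(1+r)^n = 1 + 3,000,000 × r / 108,220, so n = ln(1 + 3,000,000·r/108,220) / ln(1+r) = 15.05.
Round up to a whole number of payments: n = 16.

16 payments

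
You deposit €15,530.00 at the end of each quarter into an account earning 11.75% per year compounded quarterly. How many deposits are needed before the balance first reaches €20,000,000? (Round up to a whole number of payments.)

127 payments

Periodic rate r = 0.1175/4 per quarter; n is counted in quarters.
Ordinary annuity FV: 20,000,000 = 15,530 × [((1+r)^n − 1)/r].
(1+r)^n = 1 + 20,000,000 × r / 15,530, so n = ln(1 + 20,000,000·r/15,530) / ln(1+r) = 126.39.
Round up to a whole number of payments: n = 127.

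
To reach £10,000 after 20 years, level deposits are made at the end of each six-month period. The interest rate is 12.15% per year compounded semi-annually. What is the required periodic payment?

£63.41

Level ordinary annuity; solve FV = PMT × [((1+r)^n − 1)/r] for PMT.
Periodic rate r = 0.1215/2 per half-year; n is counted in half-years.
With n = 40: PMT = 10,000 / ([((1+r)^n − 1)/r]) = £63.41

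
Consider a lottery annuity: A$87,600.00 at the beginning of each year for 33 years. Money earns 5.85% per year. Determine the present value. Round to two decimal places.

This is an annuity due: 33 payments of A$87,600.00 at the beginning of each year.
Periodic rate r = 0.0585 per year.
PV = PMT × [(1 − (1+r)^−n)/r] × (1+r) = 87,600 × [1 − (1+r)^−33] / r × (1+r) = A$1,342,240.39

A$1,342,240.39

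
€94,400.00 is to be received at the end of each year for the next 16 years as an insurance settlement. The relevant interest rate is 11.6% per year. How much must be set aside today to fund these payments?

This is an ordinary annuity: 16 payments of €94,400.00 at the end of each year.
Periodic rate r = 0.116 per year.
PV = PMT × [(1 − (1+r)^−n)/r] = 94,400 × [1 − (1+r)^−16] / r = €673,224.97

€673,224.97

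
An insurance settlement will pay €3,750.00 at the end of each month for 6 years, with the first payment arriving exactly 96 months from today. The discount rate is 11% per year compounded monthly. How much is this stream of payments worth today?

€82,798.83

Ordinary annuity of 72 payments, first payment at period 96.
Periodic rate r = 0.11/12 per month; n is counted in months.
The ordinary-annuity PV formula values the stream one period before the first payment (period 95); discount that back 95 periods:
PV₀ = 3,750 × [1 − (1+r)^−72] / r × (1+r)^−95 = €82,798.83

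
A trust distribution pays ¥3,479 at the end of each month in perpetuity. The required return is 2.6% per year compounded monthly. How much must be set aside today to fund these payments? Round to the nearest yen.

¥1,605,692

Periodic rate r = 0.026/12 per month.
Level perpetuity: PV = PMT / r = 3,479 / (0.026/12) = ¥1,605,692.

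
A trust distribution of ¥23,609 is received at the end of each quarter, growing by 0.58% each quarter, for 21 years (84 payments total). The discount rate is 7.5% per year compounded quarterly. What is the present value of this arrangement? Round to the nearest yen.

Periodic rate r = 0.075/4 per quarter; n is counted in quarters.
Growing ordinary annuity: PV = PMT₁ × [1 − ((1+g)/(1+r))^n] / (r − g) = 23,609 × [1 − ((1+0.0058)/(1+r))^84] / (r − 0.0058) = ¥1,200,639.

¥1,200,639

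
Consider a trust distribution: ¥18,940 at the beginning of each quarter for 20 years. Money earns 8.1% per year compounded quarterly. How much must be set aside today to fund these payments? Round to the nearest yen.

¥762,323

This is an annuity due: 80 payments of ¥18,940 at the beginning of each quarter.
Periodic rate r = 0.081/4 per quarter; n is counted in quarters.
PV = PMT × [(1 − (1+r)^−n)/r] × (1+r) = 18,940 × [1 − (1+r)^−80] / r × (1+r) = ¥762,323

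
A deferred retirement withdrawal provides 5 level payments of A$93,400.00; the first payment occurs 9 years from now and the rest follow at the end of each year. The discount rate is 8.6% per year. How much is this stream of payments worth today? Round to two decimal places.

A$189,731.95

Ordinary annuity of 5 payments, first payment at period 9.
Periodic rate r = 0.086 per year.
The ordinary-annuity PV formula values the stream one period before the first payment (period 8); discount that back 8 periods:
PV₀ = 93,400 × [1 − (1+r)^−5] / r × (1+r)^−8 = A$189,731.95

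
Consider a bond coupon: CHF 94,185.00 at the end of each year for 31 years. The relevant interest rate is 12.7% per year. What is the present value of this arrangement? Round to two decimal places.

This is an ordinary annuity: 31 payments of CHF 94,185.00 at the end of each year.
Periodic rate r = 0.127 per year.
PV = PMT × [(1 − (1+r)^−n)/r] = 94,185 × [1 − (1+r)^−31] / r = CHF 723,394.67

CHF 723,394.67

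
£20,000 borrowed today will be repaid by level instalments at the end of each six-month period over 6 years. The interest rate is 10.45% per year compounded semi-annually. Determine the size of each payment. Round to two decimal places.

Level ordinary annuity; solve PV = PMT × [(1 − (1+r)^−n)/r] for PMT.
Periodic rate r = 0.1045/2 per half-year; n is counted in half-years.
With n = 12: PMT = 20,000 / ([(1 − (1+r)^−n)/r]) = £2,285.23

£2,285.23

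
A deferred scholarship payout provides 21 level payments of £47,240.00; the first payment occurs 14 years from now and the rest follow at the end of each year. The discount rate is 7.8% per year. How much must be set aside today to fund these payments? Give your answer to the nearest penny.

Ordinary annuity of 21 payments, first payment at period 14.
Periodic rate r = 0.078 per year.
The ordinary-annuity PV formula values the stream one period before the first payment (period 13); discount that back 13 periods:
PV₀ = 47,240 × [1 − (1+r)^−21] / r × (1+r)^−13 = £181,007.24

£181,007.24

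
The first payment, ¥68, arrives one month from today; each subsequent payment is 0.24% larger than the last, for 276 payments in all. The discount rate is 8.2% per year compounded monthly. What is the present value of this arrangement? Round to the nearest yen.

¥10,801

Periodic rate r = 0.082/12 per month; n is counted in months.
Growing ordinary annuity: PV = PMT₁ × [1 − ((1+g)/(1+r))^n] / (r − g) = 68 × [1 − ((1+0.0024)/(1+r))^276] / (r − 0.0024) = ¥10,801.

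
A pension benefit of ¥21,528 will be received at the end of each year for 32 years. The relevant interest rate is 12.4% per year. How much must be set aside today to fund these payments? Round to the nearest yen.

This is an ordinary annuity: 32 payments of ¥21,528 at the end of each year.
Periodic rate r = 0.124 per year.
PV = PMT × [(1 − (1+r)^−n)/r] = 21,528 × [1 − (1+r)^−32] / r = ¥169,491

¥169,491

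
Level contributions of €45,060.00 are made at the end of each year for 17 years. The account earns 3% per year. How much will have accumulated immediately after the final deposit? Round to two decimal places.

This is an ordinary annuity: 17 deposits of €45,060.00 at the end of each year.
Periodic rate r = 0.03 per year.
FV = PMT × [((1+r)^n − 1)/r] = 45,060 × [(1+r)^17 − 1] / r = €980,577.14

€980,577.14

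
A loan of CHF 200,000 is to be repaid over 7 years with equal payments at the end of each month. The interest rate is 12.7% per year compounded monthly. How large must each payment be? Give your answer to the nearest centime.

Level ordinary annuity; solve PV = PMT × [(1 − (1+r)^−n)/r] for PMT.
Periodic rate r = 0.127/12 per month; n is counted in months.
With n = 84: PMT = 200,000 / ([(1 − (1+r)^−n)/r]) = CHF 3,605.85

CHF 3,605.85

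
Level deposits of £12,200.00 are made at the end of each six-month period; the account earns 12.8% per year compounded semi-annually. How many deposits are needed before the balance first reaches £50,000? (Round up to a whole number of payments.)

Periodic rate r = 0.128/2 per half-year; n is counted in half-years.
Ordinary annuity FV: 50,000 = 12,200 × [((1+r)^n − 1)/r].
(1+r)^n = 1 + 50,000 × r / 12,200, so n = ln(1 + 50,000·r/12,200) / ln(1+r) = 3.75.
Round up to a whole number of payments: n = 4.

4 payments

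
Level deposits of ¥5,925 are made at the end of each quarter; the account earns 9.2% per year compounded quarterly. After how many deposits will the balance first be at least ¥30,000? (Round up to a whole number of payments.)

Periodic rate r = 0.092/4 per quarter; n is counted in quarters.
Ordinary annuity FV: 30,000 = 5,925 × [((1+r)^n − 1)/r].
(1+r)^n = 1 + 30,000 × r / 5,925, so n = ln(1 + 30,000·r/5,925) / ln(1+r) = 4.84.
Round up to a whole number of payments: n = 5.

5 payments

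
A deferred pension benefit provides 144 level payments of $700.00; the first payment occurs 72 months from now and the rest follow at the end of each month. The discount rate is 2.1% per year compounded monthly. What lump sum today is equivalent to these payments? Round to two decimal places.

Ordinary annuity of 144 payments, first payment at period 72.
Periodic rate r = 0.021/12 per month; n is counted in months.
The ordinary-annuity PV formula values the stream one period before the first payment (period 71); discount that back 71 periods:
PV₀ = 700 × [1 − (1+r)^−144] / r × (1+r)^−71 = $78,639.39

$78,639.39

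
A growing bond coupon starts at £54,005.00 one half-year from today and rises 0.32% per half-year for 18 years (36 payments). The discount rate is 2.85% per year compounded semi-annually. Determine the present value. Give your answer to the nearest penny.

Periodic rate r = 0.0285/2 per half-year; n is counted in half-years.
Growing ordinary annuity: PV = PMT₁ × [1 − ((1+g)/(1+r))^n] / (r − g) = 54,005 × [1 − ((1+0.0032)/(1+r))^36] / (r − 0.0032) = £1,592,735.97.

£1,592,735.97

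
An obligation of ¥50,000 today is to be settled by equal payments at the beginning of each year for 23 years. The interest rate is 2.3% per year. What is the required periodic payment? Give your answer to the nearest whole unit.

Level annuity due; solve PV = PMT × [(1 − (1+r)^−n)/r] × (1+r) for PMT.
Periodic rate r = 0.023 per year.
With n = 23: PMT = 50,000 / ([(1 − (1+r)^−n)/r] × (1+r)) = ¥2,760

¥2,760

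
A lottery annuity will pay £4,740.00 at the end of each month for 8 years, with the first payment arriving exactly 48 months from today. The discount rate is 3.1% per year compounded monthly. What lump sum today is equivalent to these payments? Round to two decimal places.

Ordinary annuity of 96 payments, first payment at period 48.
Periodic rate r = 0.031/12 per month; n is counted in months.
The ordinary-annuity PV formula values the stream one period before the first payment (period 47); discount that back 47 periods:
PV₀ = 4,740 × [1 − (1+r)^−96] / r × (1+r)^−47 = £356,576.78

£356,576.78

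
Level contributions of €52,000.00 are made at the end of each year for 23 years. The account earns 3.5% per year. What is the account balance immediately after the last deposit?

This is an ordinary annuity: 23 deposits of €52,000.00 at the end of each year.
Periodic rate r = 0.035 per year.
FV = PMT × [((1+r)^n − 1)/r] = 52,000 × [(1+r)^23 − 1] / r = €1,791,941.51

€1,791,941.51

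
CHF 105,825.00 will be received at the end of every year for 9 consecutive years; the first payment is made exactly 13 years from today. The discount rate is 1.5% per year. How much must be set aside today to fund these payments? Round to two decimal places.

Ordinary annuity of 9 payments, first payment at period 13.
Periodic rate r = 0.015 per year.
The ordinary-annuity PV formula values the stream one period before the first payment (period 12); discount that back 12 periods:
PV₀ = 105,825 × [1 − (1+r)^−9] / r × (1+r)^−12 = CHF 739,995.23

CHF 739,995.23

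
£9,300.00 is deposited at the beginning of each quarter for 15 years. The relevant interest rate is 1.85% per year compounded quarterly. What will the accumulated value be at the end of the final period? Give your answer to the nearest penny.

£644,379.06

This is an annuity due: 60 deposits of £9,300.00 at the beginning of each quarter.
Periodic rate r = 0.0185/4 per quarter; n is counted in quarters.
FV = PMT × [((1+r)^n − 1)/r] × (1+r) = 9,300 × [(1+r)^60 − 1] / r × (1+r) = £644,379.06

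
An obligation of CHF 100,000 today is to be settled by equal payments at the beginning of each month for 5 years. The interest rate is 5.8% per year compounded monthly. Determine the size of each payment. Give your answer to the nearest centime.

CHF 1,914.74

Level annuity due; solve PV = PMT × [(1 − (1+r)^−n)/r] × (1+r) for PMT.
Periodic rate r = 0.058/12 per month; n is counted in months.
With n = 60: PMT = 100,000 / ([(1 − (1+r)^−n)/r] × (1+r)) = CHF 1,914.74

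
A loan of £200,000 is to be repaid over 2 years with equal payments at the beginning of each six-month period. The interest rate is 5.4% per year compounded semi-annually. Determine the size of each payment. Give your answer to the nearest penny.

£52,015.53

Level annuity due; solve PV = PMT × [(1 − (1+r)^−n)/r] × (1+r) for PMT.
Periodic rate r = 0.054/2 per half-year; n is counted in half-years.
With n = 4: PMT = 200,000 / ([(1 − (1+r)^−n)/r] × (1+r)) = £52,015.53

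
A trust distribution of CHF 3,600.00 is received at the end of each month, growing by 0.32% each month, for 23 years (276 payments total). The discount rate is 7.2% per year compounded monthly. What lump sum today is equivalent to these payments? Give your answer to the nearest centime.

Periodic rate r = 0.072/12 per month; n is counted in months.
Growing ordinary annuity: PV = PMT₁ × [1 − ((1+g)/(1+r))^n] / (r − g) = 3,600 × [1 − ((1+0.0032)/(1+r))^276] / (r − 0.0032) = CHF 689,972.21.

CHF 689,972.21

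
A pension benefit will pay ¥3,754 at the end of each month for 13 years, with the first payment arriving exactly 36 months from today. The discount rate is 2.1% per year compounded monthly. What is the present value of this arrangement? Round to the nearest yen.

Ordinary annuity of 156 payments, first payment at period 36.
Periodic rate r = 0.021/12 per month; n is counted in months.
The ordinary-annuity PV formula values the stream one period before the first payment (period 35); discount that back 35 periods:
PV₀ = 3,754 × [1 − (1+r)^−156] / r × (1+r)^−35 = ¥481,701

¥481,701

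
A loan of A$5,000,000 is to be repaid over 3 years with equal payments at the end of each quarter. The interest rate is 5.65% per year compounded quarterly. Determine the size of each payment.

A$455,905.13

Level ordinary annuity; solve PV = PMT × [(1 − (1+r)^−n)/r] for PMT.
Periodic rate r = 0.0565/4 per quarter; n is counted in quarters.
With n = 12: PMT = 5,000,000 / ([(1 − (1+r)^−n)/r]) = A$455,905.13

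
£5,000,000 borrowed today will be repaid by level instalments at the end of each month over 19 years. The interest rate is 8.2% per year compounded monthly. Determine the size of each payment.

£43,340.86

Level ordinary annuity; solve PV = PMT × [(1 − (1+r)^−n)/r] for PMT.
Periodic rate r = 0.082/12 per month; n is counted in months.
With n = 228: PMT = 5,000,000 / ([(1 − (1+r)^−n)/r]) = £43,340.86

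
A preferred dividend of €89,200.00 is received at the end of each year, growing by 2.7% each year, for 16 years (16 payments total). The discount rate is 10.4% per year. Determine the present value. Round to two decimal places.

Periodic rate r = 0.104 per year.
Growing ordinary annuity: PV = PMT₁ × [1 − ((1+g)/(1+r))^n] / (r − g) = 89,200 × [1 − ((1+0.027)/(1+r))^16] / (r − 0.027) = €794,110.62.

€794,110.62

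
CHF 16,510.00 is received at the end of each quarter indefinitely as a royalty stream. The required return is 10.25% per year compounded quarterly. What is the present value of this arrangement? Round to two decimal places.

Periodic rate r = 0.1025/4 per quarter.
Level perpetuity: PV = PMT / r = 16,510 / (0.1025/4) = CHF 644,292.68.

CHF 644,292.68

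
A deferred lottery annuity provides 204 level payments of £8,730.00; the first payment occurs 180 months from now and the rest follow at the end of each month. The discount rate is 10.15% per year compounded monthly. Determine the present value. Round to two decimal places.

£187,541.06

Ordinary annuity of 204 payments, first payment at period 180.
Periodic rate r = 0.1015/12 per month; n is counted in months.
The ordinary-annuity PV formula values the stream one period before the first payment (period 179); discount that back 179 periods:
PV₀ = 8,730 × [1 − (1+r)^−204] / r × (1+r)^−179 = £187,541.06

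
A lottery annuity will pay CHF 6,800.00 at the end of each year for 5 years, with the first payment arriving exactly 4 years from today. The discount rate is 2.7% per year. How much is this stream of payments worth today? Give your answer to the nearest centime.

CHF 28,997.76

Ordinary annuity of 5 payments, first payment at period 4.
Periodic rate r = 0.027 per year.
The ordinary-annuity PV formula values the stream one period before the first payment (period 3); discount that back 3 periods:
PV₀ = 6,800 × [1 − (1+r)^−5] / r × (1+r)^−3 = CHF 28,997.76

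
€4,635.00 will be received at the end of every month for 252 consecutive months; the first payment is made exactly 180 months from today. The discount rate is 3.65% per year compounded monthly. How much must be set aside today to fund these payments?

Ordinary annuity of 252 payments, first payment at period 180.
Periodic rate r = 0.0365/12 per month; n is counted in months.
The ordinary-annuity PV formula values the stream one period before the first payment (period 179); discount that back 179 periods:
PV₀ = 4,635 × [1 − (1+r)^−252] / r × (1+r)^−179 = €473,207.45

€473,207.45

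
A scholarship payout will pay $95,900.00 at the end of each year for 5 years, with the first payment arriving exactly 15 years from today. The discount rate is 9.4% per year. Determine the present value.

Ordinary annuity of 5 payments, first payment at period 15.
Periodic rate r = 0.094 per year.
The ordinary-annuity PV formula values the stream one period before the first payment (period 14); discount that back 14 periods:
PV₀ = 95,900 × [1 − (1+r)^−5] / r × (1+r)^−14 = $104,952.64

$104,952.64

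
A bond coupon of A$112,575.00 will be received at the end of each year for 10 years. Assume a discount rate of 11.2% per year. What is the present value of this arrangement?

This is an ordinary annuity: 10 payments of A$112,575.00 at the end of each year.
Periodic rate r = 0.112 per year.
PV = PMT × [(1 − (1+r)^−n)/r] = 112,575 × [1 − (1+r)^−10] / r = A$657,456.85

A$657,456.85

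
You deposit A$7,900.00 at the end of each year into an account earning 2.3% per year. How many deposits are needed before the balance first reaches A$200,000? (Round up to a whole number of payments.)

Periodic rate r = 0.023 per year.
Ordinary annuity FV: 200,000 = 7,900 × [((1+r)^n − 1)/r].
(1+r)^n = 1 + 200,000 × r / 7,900, so n = ln(1 + 200,000·r/7,900) / ln(1+r) = 20.18.
Round up to a whole number of payments: n = 21.

21 payments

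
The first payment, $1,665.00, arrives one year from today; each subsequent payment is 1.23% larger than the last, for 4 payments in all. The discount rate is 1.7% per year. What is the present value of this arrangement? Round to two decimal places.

Periodic rate r = 0.017 per year.
Growing ordinary annuity: PV = PMT₁ × [1 − ((1+g)/(1+r))^n] / (r − g) = 1,665 × [1 − ((1+0.0123)/(1+r))^4] / (r − 0.0123) = $6,503.42.

$6,503.42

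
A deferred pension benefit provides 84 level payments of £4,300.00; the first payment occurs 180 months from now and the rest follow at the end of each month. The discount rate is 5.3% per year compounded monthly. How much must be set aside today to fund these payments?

Ordinary annuity of 84 payments, first payment at period 180.
Periodic rate r = 0.053/12 per month; n is counted in months.
The ordinary-annuity PV formula values the stream one period before the first payment (period 179); discount that back 179 periods:
PV₀ = 4,300 × [1 − (1+r)^−84] / r × (1+r)^−179 = £136,865.23

£136,865.23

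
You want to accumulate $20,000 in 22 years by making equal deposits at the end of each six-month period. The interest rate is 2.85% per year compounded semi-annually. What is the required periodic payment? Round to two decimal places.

Level ordinary annuity; solve FV = PMT × [((1+r)^n − 1)/r] for PMT.
Periodic rate r = 0.0285/2 per half-year; n is counted in half-years.
With n = 44: PMT = 20,000 / ([((1+r)^n − 1)/r]) = $329.97

$329.97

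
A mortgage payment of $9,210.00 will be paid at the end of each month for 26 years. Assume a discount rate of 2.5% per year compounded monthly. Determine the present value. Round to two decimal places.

This is an ordinary annuity: 312 payments of $9,210.00 at the end of each month.
Periodic rate r = 0.025/12 per month; n is counted in months.
PV = PMT × [(1 − (1+r)^−n)/r] = 9,210 × [1 − (1+r)^−312] / r = $2,111,379.06

$2,111,379.06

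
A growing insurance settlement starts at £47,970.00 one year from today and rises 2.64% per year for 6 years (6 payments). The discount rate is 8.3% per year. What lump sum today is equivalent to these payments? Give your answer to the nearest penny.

Periodic rate r = 0.083 per year.
Growing ordinary annuity: PV = PMT₁ × [1 − ((1+g)/(1+r))^n] / (r − g) = 47,970 × [1 − ((1+0.0264)/(1+r))^6] / (r − 0.0264) = £233,365.26.

£233,365.26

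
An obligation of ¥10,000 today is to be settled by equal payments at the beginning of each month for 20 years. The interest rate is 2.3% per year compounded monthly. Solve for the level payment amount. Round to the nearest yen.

Level annuity due; solve PV = PMT × [(1 − (1+r)^−n)/r] × (1+r) for PMT.
Periodic rate r = 0.023/12 per month; n is counted in months.
With n = 240: PMT = 10,000 / ([(1 − (1+r)^−n)/r] × (1+r)) = ¥52

¥52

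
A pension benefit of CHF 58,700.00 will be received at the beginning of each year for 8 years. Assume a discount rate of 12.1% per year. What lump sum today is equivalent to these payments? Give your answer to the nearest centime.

CHF 325,745.17

This is an annuity due: 8 payments of CHF 58,700.00 at the beginning of each year.
Periodic rate r = 0.121 per year.
PV = PMT × [(1 − (1+r)^−n)/r] × (1+r) = 58,700 × [1 − (1+r)^−8] / r × (1+r) = CHF 325,745.17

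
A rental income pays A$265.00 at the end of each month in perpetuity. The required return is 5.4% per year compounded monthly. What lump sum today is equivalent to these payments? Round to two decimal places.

Periodic rate r = 0.054/12 per month.
Level perpetuity: PV = PMT / r = 265 / (0.054/12) = A$58,888.89.

A$58,888.89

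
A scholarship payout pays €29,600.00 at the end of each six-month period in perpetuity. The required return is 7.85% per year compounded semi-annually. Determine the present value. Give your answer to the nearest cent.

Periodic rate r = 0.0785/2 per half-year.
Level perpetuity: PV = PMT / r = 29,600 / (0.0785/2) = €754,140.13.

€754,140.13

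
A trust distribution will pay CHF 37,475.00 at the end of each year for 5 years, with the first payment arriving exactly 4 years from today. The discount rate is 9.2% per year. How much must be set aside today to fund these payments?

CHF 111,361.28

Ordinary annuity of 5 payments, first payment at period 4.
Periodic rate r = 0.092 per year.
The ordinary-annuity PV formula values the stream one period before the first payment (period 3); discount that back 3 periods:
PV₀ = 37,475 × [1 − (1+r)^−5] / r × (1+r)^−3 = CHF 111,361.28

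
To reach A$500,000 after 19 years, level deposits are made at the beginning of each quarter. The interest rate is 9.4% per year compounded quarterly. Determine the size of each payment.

A$2,370.21

Level annuity due; solve FV = PMT × [((1+r)^n − 1)/r] × (1+r) for PMT.
Periodic rate r = 0.094/4 per quarter; n is counted in quarters.
With n = 76: PMT = 500,000 / ([((1+r)^n − 1)/r] × (1+r)) = A$2,370.21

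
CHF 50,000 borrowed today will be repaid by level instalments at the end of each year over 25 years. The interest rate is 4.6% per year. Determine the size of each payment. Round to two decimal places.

Level ordinary annuity; solve PV = PMT × [(1 − (1+r)^−n)/r] for PMT.
Periodic rate r = 0.046 per year.
With n = 25: PMT = 50,000 / ([(1 − (1+r)^−n)/r]) = CHF 3,406.74

CHF 3,406.74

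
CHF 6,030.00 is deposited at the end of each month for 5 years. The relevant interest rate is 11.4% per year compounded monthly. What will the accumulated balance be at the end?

This is an ordinary annuity: 60 deposits of CHF 6,030.00 at the end of each month.
Periodic rate r = 0.114/12 per month; n is counted in months.
FV = PMT × [((1+r)^n − 1)/r] = 6,030 × [(1+r)^60 − 1] / r = CHF 484,631.72

CHF 484,631.72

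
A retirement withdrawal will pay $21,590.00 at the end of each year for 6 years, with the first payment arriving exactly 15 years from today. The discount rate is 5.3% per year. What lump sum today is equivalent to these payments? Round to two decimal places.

Ordinary annuity of 6 payments, first payment at period 15.
Periodic rate r = 0.053 per year.
The ordinary-annuity PV formula values the stream one period before the first payment (period 14); discount that back 14 periods:
PV₀ = 21,590 × [1 − (1+r)^−6] / r × (1+r)^−14 = $52,673.86

$52,673.86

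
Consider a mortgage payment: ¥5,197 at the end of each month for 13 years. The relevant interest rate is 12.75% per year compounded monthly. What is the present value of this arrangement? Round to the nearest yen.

This is an ordinary annuity: 156 payments of ¥5,197 at the end of each month.
Periodic rate r = 0.1275/12 per month; n is counted in months.
PV = PMT × [(1 − (1+r)^−n)/r] = 5,197 × [1 − (1+r)^−156] / r = ¥395,075

¥395,075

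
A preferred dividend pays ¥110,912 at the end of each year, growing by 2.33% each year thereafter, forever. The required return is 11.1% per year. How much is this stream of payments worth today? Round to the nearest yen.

¥1,264,675

Periodic rate r = 0.111 per year.
Growing perpetuity (Gordon): PV = PMT₁ / (r − g) = 110,912 / (r − 0.0233) = ¥1,264,675.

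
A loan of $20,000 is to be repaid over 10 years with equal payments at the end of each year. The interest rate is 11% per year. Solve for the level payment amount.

Level ordinary annuity; solve PV = PMT × [(1 − (1+r)^−n)/r] for PMT.
Periodic rate r = 0.11 per year.
With n = 10: PMT = 20,000 / ([(1 − (1+r)^−n)/r]) = $3,396.03

$3,396.03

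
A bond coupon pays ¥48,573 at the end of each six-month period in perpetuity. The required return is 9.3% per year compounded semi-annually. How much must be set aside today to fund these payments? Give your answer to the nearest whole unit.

¥1,044,581

Periodic rate r = 0.093/2 per half-year.
Level perpetuity: PV = PMT / r = 48,573 / (0.093/2) = ¥1,044,581.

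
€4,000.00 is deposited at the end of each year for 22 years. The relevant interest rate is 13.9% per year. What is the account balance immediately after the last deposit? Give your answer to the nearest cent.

This is an ordinary annuity: 22 deposits of €4,000.00 at the end of each year.
Periodic rate r = 0.139 per year.
FV = PMT × [((1+r)^n − 1)/r] = 4,000 × [(1+r)^22 − 1] / r = €475,381.55

€475,381.55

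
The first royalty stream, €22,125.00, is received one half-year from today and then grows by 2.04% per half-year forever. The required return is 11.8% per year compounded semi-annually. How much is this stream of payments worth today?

€573,186.53

Periodic rate r = 0.118/2 per half-year.
Growing perpetuity (Gordon): PV = PMT₁ / (r − g) = 22,125 / (r − 0.0204) = €573,186.53.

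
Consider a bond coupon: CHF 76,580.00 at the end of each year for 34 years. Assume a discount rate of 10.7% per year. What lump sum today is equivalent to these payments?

CHF 693,121.53

This is an ordinary annuity: 34 payments of CHF 76,580.00 at the end of each year.
Periodic rate r = 0.107 per year.
PV = PMT × [(1 − (1+r)^−n)/r] = 76,580 × [1 − (1+r)^−34] / r = CHF 693,121.53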